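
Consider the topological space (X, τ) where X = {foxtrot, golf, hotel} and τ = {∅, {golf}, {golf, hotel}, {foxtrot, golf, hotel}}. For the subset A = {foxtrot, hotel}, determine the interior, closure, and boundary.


int(A) = ∅, cl(A) = {foxtrot, hotel}, ∂A = {foxtrot, hotel}.

Closed sets in (X, τ) are complements of opens:
  closed(X, τ) = {∅, {foxtrot}, {foxtrot, hotel}, {foxtrot, golf, hotel}}.
int(A) = ⋃ {U ∈ τ : U ⊆ A}. Opens contained in A: ∅.
Taking the union of these: int(A) = ∅.
cl(A) = ⋂ {C closed : A ⊆ C}. Closed sets containing A: {foxtrot, hotel}, {foxtrot, golf, hotel}.
Intersecting these: cl(A) = {foxtrot, hotel}.
∂A = cl(A) ∖ int(A) = {foxtrot, hotel} ∖ ∅ = {foxtrot, hotel}.


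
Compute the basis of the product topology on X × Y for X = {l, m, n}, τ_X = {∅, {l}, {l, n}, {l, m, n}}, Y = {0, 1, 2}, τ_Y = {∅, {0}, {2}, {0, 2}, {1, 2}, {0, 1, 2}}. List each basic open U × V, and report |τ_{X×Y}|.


Basis B = {∅ × ∅, {l} × {0}, {l} × {2}, {l} × {0, 2}, {l, n} × {0}, {l} × {1, 2}, {l, n} × {2}, {l} × {0, 1, 2}, {l, m, n} × {0}, {l, m, n} × {2}, {l, n} × {0, 2}, {l, n} × {1, 2}, {l, n} × {0, 1, 2}, {l, m, n} × {0, 2}, {l, m, n} × {1, 2}, {l, m, n} × {0, 1, 2}}; |τ_{X×Y}| = 40.

Enumerate products U × V with U ∈ τ_X, V ∈ τ_Y (deduplicated):
  ∅ × ∅ = {} (∅)
  {l} × {0} = {(l,0)}
  {l} × {2} = {(l,2)}
  {l} × {0, 2} = {(l,0), (l,2)}
  {l, n} × {0} = {(l,0), (n,0)}
  {l} × {1, 2} = {(l,1), (l,2)}
  {l, n} × {2} = {(l,2), (n,2)}
  {l} × {0, 1, 2} = {(l,0), (l,1), (l,2)}
  {l, m, n} × {0} = {(l,0), (m,0), (n,0)}
  {l, m, n} × {2} = {(l,2), (m,2), (n,2)}
  {l, n} × {0, 2} = {(l,0), (l,2), (n,0), (n,2)}
  {l, n} × {1, 2} = {(l,1), (l,2), (n,1), (n,2)}
  {l, n} × {0, 1, 2} = {(l,0), (l,1), (l,2), (n,0), (n,1), (n,2)}
  {l, m, n} × {0, 2} = {(l,0), (l,2), (m,0), (m,2), (n,0), (n,2)}
  {l, m, n} × {1, 2} = {(l,1), (l,2), (m,1), (m,2), (n,1), (n,2)}
  {l, m, n} × {0, 1, 2} = {(l,0), (l,1), (l,2), (m,0), (m,1), (m,2), (n,0), (n,1), (n,2)}
These 16 distinct sets form the basis B.
Close under arbitrary unions to get τ_{X×Y}; counting gives |τ_{X×Y}| = 40.


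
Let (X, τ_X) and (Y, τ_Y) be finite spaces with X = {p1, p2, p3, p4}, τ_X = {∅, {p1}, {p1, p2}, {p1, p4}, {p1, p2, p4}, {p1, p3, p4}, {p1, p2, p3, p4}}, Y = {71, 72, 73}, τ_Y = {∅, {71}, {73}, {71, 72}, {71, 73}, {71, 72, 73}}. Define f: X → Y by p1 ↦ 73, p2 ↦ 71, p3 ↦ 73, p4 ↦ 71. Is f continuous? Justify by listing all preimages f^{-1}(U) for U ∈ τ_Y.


f is NOT continuous.

Compute f^{-1}(U) for each U ∈ τ_Y:
  U = ∅: f^{-1}(U) = ∅ ∈ τ_X ✓.
  U = {71}: f^{-1}(U) = {p2, p4} ∉ τ_X ✗.
  U = {73}: f^{-1}(U) = {p1, p3} ∉ τ_X ✗.
  U = {71, 72}: f^{-1}(U) = {p2, p4} ∉ τ_X ✗.
  U = {71, 73}: f^{-1}(U) = {p1, p2, p3, p4} ∈ τ_X ✓.
  U = {71, 72, 73}: f^{-1}(U) = {p1, p2, p3, p4} ∈ τ_X ✓.
Found U = {71} with f^{-1}(U) = {p2, p4} not in τ_X. Therefore f is NOT continuous.


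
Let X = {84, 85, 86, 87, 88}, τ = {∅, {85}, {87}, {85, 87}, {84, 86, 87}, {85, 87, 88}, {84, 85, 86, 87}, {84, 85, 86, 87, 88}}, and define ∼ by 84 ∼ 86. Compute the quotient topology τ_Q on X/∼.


X/∼ = {[84=86], [85], [87], [88]}; |τ_Q| = 8.

Equivalence classes: [84=86], [85], [87], [88].
Quotient map π: X → X/∼ sends 84 ↦ [84=86], 85 ↦ [85], 86 ↦ [84=86], 87 ↦ [87], 88 ↦ [88].
For each subset V ⊆ X/∼, compute π^{-1}(V) ⊆ X and check whether π^{-1}(V) ∈ τ. V is open in τ_Q iff π^{-1}(V) ∈ τ.
  V = {}: π^{-1}(V) = ∅ ∈ τ ✓.
  V = {[84=86]}: π^{-1}(V) = {84, 86} ∉ τ ✗.
  V = {[85]}: π^{-1}(V) = {85} ∈ τ ✓.
  V = {[84=86], [85]}: π^{-1}(V) = {84, 85, 86} ∉ τ ✗.
  V = {[87]}: π^{-1}(V) = {87} ∈ τ ✓.
  V = {[84=86], [87]}: π^{-1}(V) = {84, 86, 87} ∈ τ ✓.
  V = {[85], [87]}: π^{-1}(V) = {85, 87} ∈ τ ✓.
  V = {[84=86], [85], [87]}: π^{-1}(V) = {84, 85, 86, 87} ∈ τ ✓.
  V = {[88]}: π^{-1}(V) = {88} ∉ τ ✗.
  V = {[84=86], [88]}: π^{-1}(V) = {84, 86, 88} ∉ τ ✗.
  V = {[85], [88]}: π^{-1}(V) = {85, 88} ∉ τ ✗.
  V = {[84=86], [85], [88]}: π^{-1}(V) = {84, 85, 86, 88} ∉ τ ✗.
  V = {[87], [88]}: π^{-1}(V) = {87, 88} ∉ τ ✗.
  V = {[84=86], [87], [88]}: π^{-1}(V) = {84, 86, 87, 88} ∉ τ ✗.
  V = {[85], [87], [88]}: π^{-1}(V) = {85, 87, 88} ∈ τ ✓.
  V = {[84=86], [85], [87], [88]}: π^{-1}(V) = {84, 85, 86, 87, 88} ∈ τ ✓.
Open sets in the quotient: τ_Q = {{}, {[85]}, {[87]}, {[84=86], [87]}, {[85], [87]}, {[84=86], [85], [87]}, {[85], [87], [88]}, {[84=86], [85], [87], [88]}} (8 elements).


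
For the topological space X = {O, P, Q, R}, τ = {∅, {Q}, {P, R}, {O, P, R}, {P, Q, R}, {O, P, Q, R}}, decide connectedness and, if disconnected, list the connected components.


(X, τ) is disconnected; components = [{Q}, {O, P, R}].

Find clopen sets (U ∈ τ with X ∖ U ∈ τ):
  U = ∅, X ∖ U = {O, P, Q, R} — both open, so U is clopen.
  U = {Q}, X ∖ U = {O, P, R} — both open, so U is clopen.
  U = {O, P, R}, X ∖ U = {Q} — both open, so U is clopen.
  U = {O, P, Q, R}, X ∖ U = ∅ — both open, so U is clopen.
Nontrivial clopen(s) exist: e.g. {O, P, R}. So (X, τ) is disconnected.
Compute connected components by grouping points that agree on all clopens:
  component: {Q}
  component: {O, P, R}


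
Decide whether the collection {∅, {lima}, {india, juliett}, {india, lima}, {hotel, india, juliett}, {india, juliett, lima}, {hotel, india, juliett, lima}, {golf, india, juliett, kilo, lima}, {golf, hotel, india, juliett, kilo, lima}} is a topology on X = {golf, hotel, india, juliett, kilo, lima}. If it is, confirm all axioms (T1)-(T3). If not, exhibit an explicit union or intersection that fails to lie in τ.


τ is NOT a topology on X.

Axiom (T1): ∅ ∈ τ? Yes; X ∈ τ? Yes.
Axiom (T2/T3): check pairwise unions and intersections of members of τ.
Counterexample for (T3): {india, juliett} ∩ {india, lima} = {india} ∉ τ. Therefore τ is NOT a topology.


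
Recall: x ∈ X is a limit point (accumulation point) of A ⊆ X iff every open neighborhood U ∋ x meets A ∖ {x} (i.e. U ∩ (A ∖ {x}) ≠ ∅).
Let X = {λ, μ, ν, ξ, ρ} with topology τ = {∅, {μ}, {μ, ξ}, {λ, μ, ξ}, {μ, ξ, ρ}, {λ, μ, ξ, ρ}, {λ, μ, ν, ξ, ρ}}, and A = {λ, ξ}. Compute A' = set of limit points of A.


A' = {λ, ν, ρ}

For each x ∈ X, list the open sets U ∈ τ with x ∈ U, then check whether U ∩ (A ∖ {x}) ≠ ∅ for every such U.
  x = λ: opens ∋ x are {λ, μ, ξ}, {λ, μ, ξ, ρ}, {λ, μ, ν, ξ, ρ}; each meets A ∖ {λ}, so x IS a limit point.
  x = μ: open {μ} ∋ x has {μ} ∩ (A ∖ {μ}) = ∅, so x is NOT a limit point.
  x = ν: opens ∋ x are {λ, μ, ν, ξ, ρ}; each meets A ∖ {ν}, so x IS a limit point.
  x = ξ: open {μ, ξ} ∋ x has {μ, ξ} ∩ (A ∖ {ξ}) = ∅, so x is NOT a limit point.
  x = ρ: opens ∋ x are {μ, ξ, ρ}, {λ, μ, ξ, ρ}, {λ, μ, ν, ξ, ρ}; each meets A ∖ {ρ}, so x IS a limit point.
Collecting: A' = {λ, ν, ρ}.


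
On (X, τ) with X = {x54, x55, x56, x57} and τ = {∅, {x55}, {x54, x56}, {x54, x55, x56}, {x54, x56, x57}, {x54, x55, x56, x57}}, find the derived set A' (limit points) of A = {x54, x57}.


A' = {x56, x57}

For each x ∈ X, list the open sets U ∈ τ with x ∈ U, then check whether U ∩ (A ∖ {x}) ≠ ∅ for every such U.
  x = x54: open {x54, x56} ∋ x has {x54, x56} ∩ (A ∖ {x54}) = ∅, so x is NOT a limit point.
  x = x55: open {x55} ∋ x has {x55} ∩ (A ∖ {x55}) = ∅, so x is NOT a limit point.
  x = x56: opens ∋ x are {x54, x56}, {x54, x55, x56}, {x54, x56, x57}, {x54, x55, x56, x57}; each meets A ∖ {x56}, so x IS a limit point.
  x = x57: opens ∋ x are {x54, x56, x57}, {x54, x55, x56, x57}; each meets A ∖ {x57}, so x IS a limit point.
Collecting: A' = {x56, x57}.


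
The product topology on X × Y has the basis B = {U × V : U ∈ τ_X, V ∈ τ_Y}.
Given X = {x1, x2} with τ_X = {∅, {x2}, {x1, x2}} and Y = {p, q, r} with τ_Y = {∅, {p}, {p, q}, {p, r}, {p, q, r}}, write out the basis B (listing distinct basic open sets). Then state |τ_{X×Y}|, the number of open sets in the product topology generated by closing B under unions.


Basis B = {∅ × ∅, {x2} × {p}, {x1, x2} × {p}, {x2} × {p, q}, {x2} × {p, r}, {x2} × {p, q, r}, {x1, x2} × {p, q}, {x1, x2} × {p, r}, {x1, x2} × {p, q, r}}; |τ_{X×Y}| = 14.

Enumerate products U × V with U ∈ τ_X, V ∈ τ_Y (deduplicated):
  ∅ × ∅ = {} (∅)
  {x2} × {p} = {(x2,p)}
  {x1, x2} × {p} = {(x1,p), (x2,p)}
  {x2} × {p, q} = {(x2,p), (x2,q)}
  {x2} × {p, r} = {(x2,p), (x2,r)}
  {x2} × {p, q, r} = {(x2,p), (x2,q), (x2,r)}
  {x1, x2} × {p, q} = {(x1,p), (x1,q), (x2,p), (x2,q)}
  {x1, x2} × {p, r} = {(x1,p), (x1,r), (x2,p), (x2,r)}
  {x1, x2} × {p, q, r} = {(x1,p), (x1,q), (x1,r), (x2,p), (x2,q), (x2,r)}
These 9 distinct sets form the basis B.
Close under arbitrary unions to get τ_{X×Y}; counting gives |τ_{X×Y}| = 14.


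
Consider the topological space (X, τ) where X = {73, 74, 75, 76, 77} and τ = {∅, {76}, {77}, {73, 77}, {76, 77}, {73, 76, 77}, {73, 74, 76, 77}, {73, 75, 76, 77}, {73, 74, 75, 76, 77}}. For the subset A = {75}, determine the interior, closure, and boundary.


int(A) = ∅, cl(A) = {75}, ∂A = {75}.

Closed sets in (X, τ) are complements of opens:
  closed(X, τ) = {∅, {74}, {75}, {74, 75}, {73, 74, 75}, {74, 75, 76}, {73, 74, 75, 76}, {73, 74, 75, 77}, {73, 74, 75, 76, 77}}.
int(A) = ⋃ {U ∈ τ : U ⊆ A}. Opens contained in A: ∅.
Taking the union of these: int(A) = ∅.
cl(A) = ⋂ {C closed : A ⊆ C}. Closed sets containing A: {75}, {74, 75}, {73, 74, 75}, {74, 75, 76}, {73, 74, 75, 76}, {73, 74, 75, 77}, {73, 74, 75, 76, 77}.
Intersecting these: cl(A) = {75}.
∂A = cl(A) ∖ int(A) = {75} ∖ ∅ = {75}.


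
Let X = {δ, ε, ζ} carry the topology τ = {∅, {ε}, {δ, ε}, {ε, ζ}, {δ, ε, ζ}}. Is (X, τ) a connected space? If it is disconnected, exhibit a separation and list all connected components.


(X, τ) is connected.

Find clopen sets (U ∈ τ with X ∖ U ∈ τ):
  U = ∅, X ∖ U = {δ, ε, ζ} — both open, so U is clopen.
  U = {δ, ε, ζ}, X ∖ U = ∅ — both open, so U is clopen.
Only trivial clopens (∅ and X) exist, so (X, τ) is connected.
Compute connected components by grouping points that agree on all clopens:
  component: {δ, ε, ζ}


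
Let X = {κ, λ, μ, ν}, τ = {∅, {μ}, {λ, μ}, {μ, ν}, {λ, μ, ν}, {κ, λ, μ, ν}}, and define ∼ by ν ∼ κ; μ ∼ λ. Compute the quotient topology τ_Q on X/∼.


X/∼ = {[κ=ν], [λ=μ]}; |τ_Q| = 3.

Equivalence classes: [κ=ν], [λ=μ].
Quotient map π: X → X/∼ sends κ ↦ [κ=ν], λ ↦ [λ=μ], μ ↦ [λ=μ], ν ↦ [κ=ν].
For each subset V ⊆ X/∼, compute π^{-1}(V) ⊆ X and check whether π^{-1}(V) ∈ τ. V is open in τ_Q iff π^{-1}(V) ∈ τ.
  V = {}: π^{-1}(V) = ∅ ∈ τ ✓.
  V = {[κ=ν]}: π^{-1}(V) = {κ, ν} ∉ τ ✗.
  V = {[λ=μ]}: π^{-1}(V) = {λ, μ} ∈ τ ✓.
  V = {[κ=ν], [λ=μ]}: π^{-1}(V) = {κ, λ, μ, ν} ∈ τ ✓.
Open sets in the quotient: τ_Q = {{}, {[λ=μ]}, {[κ=ν], [λ=μ]}} (3 elements).


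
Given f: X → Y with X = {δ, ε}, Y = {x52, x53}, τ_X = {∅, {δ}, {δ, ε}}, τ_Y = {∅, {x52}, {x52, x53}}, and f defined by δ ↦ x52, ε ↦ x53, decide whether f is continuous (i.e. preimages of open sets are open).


f IS continuous.

Compute f^{-1}(U) for each U ∈ τ_Y:
  U = ∅: f^{-1}(U) = ∅ ∈ τ_X ✓.
  U = {x52}: f^{-1}(U) = {δ} ∈ τ_X ✓.
  U = {x52, x53}: f^{-1}(U) = {δ, ε} ∈ τ_X ✓.
Every preimage lies in τ_X, so f IS continuous.


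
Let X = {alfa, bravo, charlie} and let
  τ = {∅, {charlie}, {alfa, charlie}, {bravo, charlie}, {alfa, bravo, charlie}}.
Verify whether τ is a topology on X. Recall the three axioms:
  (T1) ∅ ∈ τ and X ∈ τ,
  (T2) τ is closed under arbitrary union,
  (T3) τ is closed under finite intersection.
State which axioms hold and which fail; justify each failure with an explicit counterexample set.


τ IS a topology on X.

Axiom (T1): ∅ ∈ τ? Yes; X ∈ τ? Yes.
Axiom (T2/T3): check pairwise unions and intersections of members of τ.
All pairwise intersections and unions checked — each lies in τ. Therefore τ satisfies (T1), (T2), (T3): it IS a topology on X.


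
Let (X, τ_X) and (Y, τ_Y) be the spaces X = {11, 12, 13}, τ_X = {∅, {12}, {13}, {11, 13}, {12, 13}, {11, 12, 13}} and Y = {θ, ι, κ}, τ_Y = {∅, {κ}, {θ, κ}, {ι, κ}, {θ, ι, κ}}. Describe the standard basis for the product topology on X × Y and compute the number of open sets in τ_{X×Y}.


Basis B = {∅ × ∅, {12} × {κ}, {13} × {κ}, {11, 13} × {κ}, {12} × {θ, κ}, {12} × {ι, κ}, {12, 13} × {κ}, {13} × {θ, κ}, {13} × {ι, κ}, {11, 12, 13} × {κ}, {12} × {θ, ι, κ}, {13} × {θ, ι, κ}, {11, 13} × {θ, κ}, {11, 13} × {ι, κ}, {12, 13} × {θ, κ}, {12, 13} × {ι, κ}, {11, 13} × {θ, ι, κ}, {11, 12, 13} × {θ, κ}, {11, 12, 13} × {ι, κ}, {12, 13} × {θ, ι, κ}, {11, 12, 13} × {θ, ι, κ}}; |τ_{X×Y}| = 70.

Enumerate products U × V with U ∈ τ_X, V ∈ τ_Y (deduplicated):
  ∅ × ∅ = {} (∅)
  {12} × {κ} = {(12,κ)}
  {13} × {κ} = {(13,κ)}
  {11, 13} × {κ} = {(11,κ), (13,κ)}
  {12} × {θ, κ} = {(12,θ), (12,κ)}
  {12} × {ι, κ} = {(12,ι), (12,κ)}
  {12, 13} × {κ} = {(12,κ), (13,κ)}
  {13} × {θ, κ} = {(13,θ), (13,κ)}
  {13} × {ι, κ} = {(13,ι), (13,κ)}
  {11, 12, 13} × {κ} = {(11,κ), (12,κ), (13,κ)}
  {12} × {θ, ι, κ} = {(12,θ), (12,ι), (12,κ)}
  {13} × {θ, ι, κ} = {(13,θ), (13,ι), (13,κ)}
  {11, 13} × {θ, κ} = {(11,θ), (11,κ), (13,θ), (13,κ)}
  {11, 13} × {ι, κ} = {(11,ι), (11,κ), (13,ι), (13,κ)}
  {12, 13} × {θ, κ} = {(12,θ), (12,κ), (13,θ), (13,κ)}
  {12, 13} × {ι, κ} = {(12,ι), (12,κ), (13,ι), (13,κ)}
  {11, 13} × {θ, ι, κ} = {(11,θ), (11,ι), (11,κ), (13,θ), (13,ι), (13,κ)}
  {11, 12, 13} × {θ, κ} = {(11,θ), (11,κ), (12,θ), (12,κ), (13,θ), (13,κ)}
  {11, 12, 13} × {ι, κ} = {(11,ι), (11,κ), (12,ι), (12,κ), (13,ι), (13,κ)}
  {12, 13} × {θ, ι, κ} = {(12,θ), (12,ι), (12,κ), (13,θ), (13,ι), (13,κ)}
  {11, 12, 13} × {θ, ι, κ} = {(11,θ), (11,ι), (11,κ), (12,θ), (12,ι), (12,κ), (13,θ), (13,ι), (13,κ)}
These 21 distinct sets form the basis B.
Close under arbitrary unions to get τ_{X×Y}; counting gives |τ_{X×Y}| = 70.


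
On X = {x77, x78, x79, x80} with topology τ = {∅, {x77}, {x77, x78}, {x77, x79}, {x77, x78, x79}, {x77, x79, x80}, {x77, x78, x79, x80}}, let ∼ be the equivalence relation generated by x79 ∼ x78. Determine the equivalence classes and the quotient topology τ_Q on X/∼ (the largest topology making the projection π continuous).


X/∼ = {[x77], [x78=x79], [x80]}; |τ_Q| = 4.

Equivalence classes: [x77], [x78=x79], [x80].
Quotient map π: X → X/∼ sends x77 ↦ [x77], x78 ↦ [x78=x79], x79 ↦ [x78=x79], x80 ↦ [x80].
For each subset V ⊆ X/∼, compute π^{-1}(V) ⊆ X and check whether π^{-1}(V) ∈ τ. V is open in τ_Q iff π^{-1}(V) ∈ τ.
  V = {}: π^{-1}(V) = ∅ ∈ τ ✓.
  V = {[x77]}: π^{-1}(V) = {x77} ∈ τ ✓.
  V = {[x78=x79]}: π^{-1}(V) = {x78, x79} ∉ τ ✗.
  V = {[x77], [x78=x79]}: π^{-1}(V) = {x77, x78, x79} ∈ τ ✓.
  V = {[x80]}: π^{-1}(V) = {x80} ∉ τ ✗.
  V = {[x77], [x80]}: π^{-1}(V) = {x77, x80} ∉ τ ✗.
  V = {[x78=x79], [x80]}: π^{-1}(V) = {x78, x79, x80} ∉ τ ✗.
  V = {[x77], [x78=x79], [x80]}: π^{-1}(V) = {x77, x78, x79, x80} ∈ τ ✓.
Open sets in the quotient: τ_Q = {{}, {[x77]}, {[x77], [x78=x79]}, {[x77], [x78=x79], [x80]}} (4 elements).


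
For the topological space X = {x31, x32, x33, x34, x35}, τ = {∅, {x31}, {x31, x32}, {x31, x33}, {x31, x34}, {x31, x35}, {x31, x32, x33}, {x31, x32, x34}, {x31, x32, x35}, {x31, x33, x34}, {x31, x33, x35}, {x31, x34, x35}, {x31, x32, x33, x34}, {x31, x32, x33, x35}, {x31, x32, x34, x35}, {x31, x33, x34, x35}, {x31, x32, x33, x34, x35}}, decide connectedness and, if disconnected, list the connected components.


(X, τ) is connected.

Find clopen sets (U ∈ τ with X ∖ U ∈ τ):
  U = ∅, X ∖ U = {x31, x32, x33, x34, x35} — both open, so U is clopen.
  U = {x31, x32, x33, x34, x35}, X ∖ U = ∅ — both open, so U is clopen.
Only trivial clopens (∅ and X) exist, so (X, τ) is connected.
Compute connected components by grouping points that agree on all clopens:
  component: {x31, x32, x33, x34, x35}


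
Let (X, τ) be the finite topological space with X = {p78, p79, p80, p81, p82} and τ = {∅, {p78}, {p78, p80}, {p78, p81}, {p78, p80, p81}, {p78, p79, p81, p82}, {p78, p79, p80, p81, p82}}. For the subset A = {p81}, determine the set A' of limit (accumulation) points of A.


A' = {p79, p82}

For each x ∈ X, list the open sets U ∈ τ with x ∈ U, then check whether U ∩ (A ∖ {x}) ≠ ∅ for every such U.
  x = p78: open {p78} ∋ x has {p78} ∩ (A ∖ {p78}) = ∅, so x is NOT a limit point.
  x = p79: opens ∋ x are {p78, p79, p81, p82}, {p78, p79, p80, p81, p82}; each meets A ∖ {p79}, so x IS a limit point.
  x = p80: open {p78, p80} ∋ x has {p78, p80} ∩ (A ∖ {p80}) = ∅, so x is NOT a limit point.
  x = p81: open {p78, p81} ∋ x has {p78, p81} ∩ (A ∖ {p81}) = ∅, so x is NOT a limit point.
  x = p82: opens ∋ x are {p78, p79, p81, p82}, {p78, p79, p80, p81, p82}; each meets A ∖ {p82}, so x IS a limit point.
Collecting: A' = {p79, p82}.


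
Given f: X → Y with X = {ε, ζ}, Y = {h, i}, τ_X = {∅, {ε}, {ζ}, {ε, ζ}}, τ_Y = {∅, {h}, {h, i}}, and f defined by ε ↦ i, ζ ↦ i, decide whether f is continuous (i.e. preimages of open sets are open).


f IS continuous.

Compute f^{-1}(U) for each U ∈ τ_Y:
  U = ∅: f^{-1}(U) = ∅ ∈ τ_X ✓.
  U = {h}: f^{-1}(U) = ∅ ∈ τ_X ✓.
  U = {h, i}: f^{-1}(U) = {ε, ζ} ∈ τ_X ✓.
Every preimage lies in τ_X, so f IS continuous.


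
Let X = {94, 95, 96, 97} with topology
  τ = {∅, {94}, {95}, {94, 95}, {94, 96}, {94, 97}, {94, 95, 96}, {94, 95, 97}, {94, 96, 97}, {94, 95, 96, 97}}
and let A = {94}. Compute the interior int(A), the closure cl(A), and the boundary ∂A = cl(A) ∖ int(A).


int(A) = {94}, cl(A) = {94, 96, 97}, ∂A = {96, 97}.

Closed sets in (X, τ) are complements of opens:
  closed(X, τ) = {∅, {95}, {96}, {97}, {95, 96}, {95, 97}, {96, 97}, {94, 96, 97}, {95, 96, 97}, {94, 95, 96, 97}}.
int(A) = ⋃ {U ∈ τ : U ⊆ A}. Opens contained in A: ∅, {94}.
Taking the union of these: int(A) = {94}.
cl(A) = ⋂ {C closed : A ⊆ C}. Closed sets containing A: {94, 96, 97}, {94, 95, 96, 97}.
Intersecting these: cl(A) = {94, 96, 97}.
∂A = cl(A) ∖ int(A) = {94, 96, 97} ∖ {94} = {96, 97}.


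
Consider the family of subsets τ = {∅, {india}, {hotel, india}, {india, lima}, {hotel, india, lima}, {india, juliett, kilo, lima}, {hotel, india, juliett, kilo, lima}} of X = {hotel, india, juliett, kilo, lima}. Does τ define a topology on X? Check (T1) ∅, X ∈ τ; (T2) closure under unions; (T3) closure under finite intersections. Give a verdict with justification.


τ IS a topology on X.

Axiom (T1): ∅ ∈ τ? Yes; X ∈ τ? Yes.
Axiom (T2/T3): check pairwise unions and intersections of members of τ.
All pairwise intersections and unions checked — each lies in τ. Therefore τ satisfies (T1), (T2), (T3): it IS a topology on X.


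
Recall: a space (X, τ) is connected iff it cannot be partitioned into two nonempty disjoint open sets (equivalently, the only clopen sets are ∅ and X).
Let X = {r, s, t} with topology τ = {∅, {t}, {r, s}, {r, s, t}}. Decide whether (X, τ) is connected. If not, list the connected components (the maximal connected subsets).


(X, τ) is disconnected; components = [{t}, {r, s}].

Find clopen sets (U ∈ τ with X ∖ U ∈ τ):
  U = ∅, X ∖ U = {r, s, t} — both open, so U is clopen.
  U = {t}, X ∖ U = {r, s} — both open, so U is clopen.
  U = {r, s}, X ∖ U = {t} — both open, so U is clopen.
  U = {r, s, t}, X ∖ U = ∅ — both open, so U is clopen.
Nontrivial clopen(s) exist: e.g. {t}. So (X, τ) is disconnected.
Compute connected components by grouping points that agree on all clopens:
  component: {t}
  component: {r, s}


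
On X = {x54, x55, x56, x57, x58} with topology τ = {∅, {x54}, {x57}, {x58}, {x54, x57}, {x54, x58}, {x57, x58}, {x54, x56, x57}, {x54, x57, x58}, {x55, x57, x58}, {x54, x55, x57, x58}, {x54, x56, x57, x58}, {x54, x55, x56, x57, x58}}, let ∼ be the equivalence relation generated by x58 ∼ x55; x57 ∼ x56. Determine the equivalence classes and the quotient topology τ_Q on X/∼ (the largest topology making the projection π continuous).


X/∼ = {[x54], [x55=x58], [x56=x57]}; |τ_Q| = 4.

Equivalence classes: [x54], [x55=x58], [x56=x57].
Quotient map π: X → X/∼ sends x54 ↦ [x54], x55 ↦ [x55=x58], x56 ↦ [x56=x57], x57 ↦ [x56=x57], x58 ↦ [x55=x58].
For each subset V ⊆ X/∼, compute π^{-1}(V) ⊆ X and check whether π^{-1}(V) ∈ τ. V is open in τ_Q iff π^{-1}(V) ∈ τ.
  V = {}: π^{-1}(V) = ∅ ∈ τ ✓.
  V = {[x54]}: π^{-1}(V) = {x54} ∈ τ ✓.
  V = {[x55=x58]}: π^{-1}(V) = {x55, x58} ∉ τ ✗.
  V = {[x54], [x55=x58]}: π^{-1}(V) = {x54, x55, x58} ∉ τ ✗.
  V = {[x56=x57]}: π^{-1}(V) = {x56, x57} ∉ τ ✗.
  V = {[x54], [x56=x57]}: π^{-1}(V) = {x54, x56, x57} ∈ τ ✓.
  V = {[x55=x58], [x56=x57]}: π^{-1}(V) = {x55, x56, x57, x58} ∉ τ ✗.
  V = {[x54], [x55=x58], [x56=x57]}: π^{-1}(V) = {x54, x55, x56, x57, x58} ∈ τ ✓.
Open sets in the quotient: τ_Q = {{}, {[x54]}, {[x54], [x56=x57]}, {[x54], [x55=x58], [x56=x57]}} (4 elements).


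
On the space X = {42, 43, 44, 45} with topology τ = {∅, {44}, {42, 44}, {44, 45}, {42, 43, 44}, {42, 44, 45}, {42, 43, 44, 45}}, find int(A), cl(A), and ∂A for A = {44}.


int(A) = {44}, cl(A) = {42, 43, 44, 45}, ∂A = {42, 43, 45}.

Closed sets in (X, τ) are complements of opens:
  closed(X, τ) = {∅, {43}, {45}, {42, 43}, {43, 45}, {42, 43, 45}, {42, 43, 44, 45}}.
int(A) = ⋃ {U ∈ τ : U ⊆ A}. Opens contained in A: ∅, {44}.
Taking the union of these: int(A) = {44}.
cl(A) = ⋂ {C closed : A ⊆ C}. Closed sets containing A: {42, 43, 44, 45}.
Intersecting these: cl(A) = {42, 43, 44, 45}.
∂A = cl(A) ∖ int(A) = {42, 43, 44, 45} ∖ {44} = {42, 43, 45}.


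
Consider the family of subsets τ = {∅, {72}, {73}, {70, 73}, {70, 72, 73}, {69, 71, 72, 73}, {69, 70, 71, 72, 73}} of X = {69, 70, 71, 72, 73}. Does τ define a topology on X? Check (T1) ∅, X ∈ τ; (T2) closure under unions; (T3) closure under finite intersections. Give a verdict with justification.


τ is NOT a topology on X.

Axiom (T1): ∅ ∈ τ? Yes; X ∈ τ? Yes.
Axiom (T2/T3): check pairwise unions and intersections of members of τ.
Counterexample for (T2): {72} ∪ {73} = {72, 73} ∉ τ. Therefore τ is NOT a topology.


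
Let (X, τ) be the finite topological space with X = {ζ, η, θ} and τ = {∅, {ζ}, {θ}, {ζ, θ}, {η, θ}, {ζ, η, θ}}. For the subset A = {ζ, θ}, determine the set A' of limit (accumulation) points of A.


A' = {η}

For each x ∈ X, list the open sets U ∈ τ with x ∈ U, then check whether U ∩ (A ∖ {x}) ≠ ∅ for every such U.
  x = ζ: open {ζ} ∋ x has {ζ} ∩ (A ∖ {ζ}) = ∅, so x is NOT a limit point.
  x = η: opens ∋ x are {η, θ}, {ζ, η, θ}; each meets A ∖ {η}, so x IS a limit point.
  x = θ: open {θ} ∋ x has {θ} ∩ (A ∖ {θ}) = ∅, so x is NOT a limit point.
Collecting: A' = {η}.


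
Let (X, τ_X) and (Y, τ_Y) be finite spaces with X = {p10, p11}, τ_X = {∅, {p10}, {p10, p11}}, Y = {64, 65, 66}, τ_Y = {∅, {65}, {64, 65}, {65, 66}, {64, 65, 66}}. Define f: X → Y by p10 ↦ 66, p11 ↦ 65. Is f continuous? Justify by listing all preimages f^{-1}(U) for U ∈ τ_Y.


f is NOT continuous.

Compute f^{-1}(U) for each U ∈ τ_Y:
  U = ∅: f^{-1}(U) = ∅ ∈ τ_X ✓.
  U = {65}: f^{-1}(U) = {p11} ∉ τ_X ✗.
  U = {64, 65}: f^{-1}(U) = {p11} ∉ τ_X ✗.
  U = {65, 66}: f^{-1}(U) = {p10, p11} ∈ τ_X ✓.
  U = {64, 65, 66}: f^{-1}(U) = {p10, p11} ∈ τ_X ✓.
Found U = {65} with f^{-1}(U) = {p11} not in τ_X. Therefore f is NOT continuous.


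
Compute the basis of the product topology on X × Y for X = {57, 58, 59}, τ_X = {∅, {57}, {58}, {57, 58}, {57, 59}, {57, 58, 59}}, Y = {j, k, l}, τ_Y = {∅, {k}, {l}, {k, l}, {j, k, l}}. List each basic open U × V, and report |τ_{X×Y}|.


Basis B = {∅ × ∅, {57} × {k}, {57} × {l}, {58} × {k}, {58} × {l}, {57} × {k, l}, {57, 58} × {k}, {57, 59} × {k}, {57, 58} × {l}, {57, 59} × {l}, {58} × {k, l}, {57} × {j, k, l}, {57, 58, 59} × {k}, {57, 58, 59} × {l}, {58} × {j, k, l}, {57, 58} × {k, l}, {57, 59} × {k, l}, {57, 58} × {j, k, l}, {57, 59} × {j, k, l}, {57, 58, 59} × {k, l}, {57, 58, 59} × {j, k, l}}; |τ_{X×Y}| = 70.

Enumerate products U × V with U ∈ τ_X, V ∈ τ_Y (deduplicated):
  ∅ × ∅ = {} (∅)
  {57} × {k} = {(57,k)}
  {57} × {l} = {(57,l)}
  {58} × {k} = {(58,k)}
  {58} × {l} = {(58,l)}
  {57} × {k, l} = {(57,k), (57,l)}
  {57, 58} × {k} = {(57,k), (58,k)}
  {57, 59} × {k} = {(57,k), (59,k)}
  {57, 58} × {l} = {(57,l), (58,l)}
  {57, 59} × {l} = {(57,l), (59,l)}
  {58} × {k, l} = {(58,k), (58,l)}
  {57} × {j, k, l} = {(57,j), (57,k), (57,l)}
  {57, 58, 59} × {k} = {(57,k), (58,k), (59,k)}
  {57, 58, 59} × {l} = {(57,l), (58,l), (59,l)}
  {58} × {j, k, l} = {(58,j), (58,k), (58,l)}
  {57, 58} × {k, l} = {(57,k), (57,l), (58,k), (58,l)}
  {57, 59} × {k, l} = {(57,k), (57,l), (59,k), (59,l)}
  {57, 58} × {j, k, l} = {(57,j), (57,k), (57,l), (58,j), (58,k), (58,l)}
  {57, 59} × {j, k, l} = {(57,j), (57,k), (57,l), (59,j), (59,k), (59,l)}
  {57, 58, 59} × {k, l} = {(57,k), (57,l), (58,k), (58,l), (59,k), (59,l)}
  {57, 58, 59} × {j, k, l} = {(57,j), (57,k), (57,l), (58,j), (58,k), (58,l), (59,j), (59,k), (59,l)}
These 21 distinct sets form the basis B.
Close under arbitrary unions to get τ_{X×Y}; counting gives |τ_{X×Y}| = 70.


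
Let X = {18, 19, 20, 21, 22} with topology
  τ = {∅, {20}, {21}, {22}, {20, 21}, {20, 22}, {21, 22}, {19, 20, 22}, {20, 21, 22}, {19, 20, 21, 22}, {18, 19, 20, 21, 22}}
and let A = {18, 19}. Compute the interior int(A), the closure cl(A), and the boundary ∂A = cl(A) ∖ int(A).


int(A) = ∅, cl(A) = {18, 19}, ∂A = {18, 19}.

Closed sets in (X, τ) are complements of opens:
  closed(X, τ) = {∅, {18}, {18, 19}, {18, 21}, {18, 19, 20}, {18, 19, 21}, {18, 19, 22}, {18, 19, 20, 21}, {18, 19, 20, 22}, {18, 19, 21, 22}, {18, 19, 20, 21, 22}}.
int(A) = ⋃ {U ∈ τ : U ⊆ A}. Opens contained in A: ∅.
Taking the union of these: int(A) = ∅.
cl(A) = ⋂ {C closed : A ⊆ C}. Closed sets containing A: {18, 19}, {18, 19, 20}, {18, 19, 21}, {18, 19, 22}, {18, 19, 20, 21}, {18, 19, 20, 22}, {18, 19, 21, 22}, {18, 19, 20, 21, 22}.
Intersecting these: cl(A) = {18, 19}.
∂A = cl(A) ∖ int(A) = {18, 19} ∖ ∅ = {18, 19}.


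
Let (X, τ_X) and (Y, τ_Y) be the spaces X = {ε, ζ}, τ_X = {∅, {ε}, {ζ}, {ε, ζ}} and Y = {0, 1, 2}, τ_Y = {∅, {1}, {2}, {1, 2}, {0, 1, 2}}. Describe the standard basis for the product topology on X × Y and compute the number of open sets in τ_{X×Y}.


Basis B = {∅ × ∅, {ε} × {1}, {ε} × {2}, {ζ} × {1}, {ζ} × {2}, {ε} × {1, 2}, {ε, ζ} × {1}, {ε, ζ} × {2}, {ζ} × {1, 2}, {ε} × {0, 1, 2}, {ζ} × {0, 1, 2}, {ε, ζ} × {1, 2}, {ε, ζ} × {0, 1, 2}}; |τ_{X×Y}| = 25.

Enumerate products U × V with U ∈ τ_X, V ∈ τ_Y (deduplicated):
  ∅ × ∅ = {} (∅)
  {ε} × {1} = {(ε,1)}
  {ε} × {2} = {(ε,2)}
  {ζ} × {1} = {(ζ,1)}
  {ζ} × {2} = {(ζ,2)}
  {ε} × {1, 2} = {(ε,1), (ε,2)}
  {ε, ζ} × {1} = {(ε,1), (ζ,1)}
  {ε, ζ} × {2} = {(ε,2), (ζ,2)}
  {ζ} × {1, 2} = {(ζ,1), (ζ,2)}
  {ε} × {0, 1, 2} = {(ε,0), (ε,1), (ε,2)}
  {ζ} × {0, 1, 2} = {(ζ,0), (ζ,1), (ζ,2)}
  {ε, ζ} × {1, 2} = {(ε,1), (ε,2), (ζ,1), (ζ,2)}
  {ε, ζ} × {0, 1, 2} = {(ε,0), (ε,1), (ε,2), (ζ,0), (ζ,1), (ζ,2)}
These 13 distinct sets form the basis B.
Close under arbitrary unions to get τ_{X×Y}; counting gives |τ_{X×Y}| = 25.


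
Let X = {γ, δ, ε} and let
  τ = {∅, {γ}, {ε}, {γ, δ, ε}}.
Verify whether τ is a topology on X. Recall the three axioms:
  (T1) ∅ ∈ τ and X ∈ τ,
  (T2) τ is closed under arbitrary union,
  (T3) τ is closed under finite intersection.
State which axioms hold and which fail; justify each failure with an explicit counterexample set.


τ is NOT a topology on X.

Axiom (T1): ∅ ∈ τ? Yes; X ∈ τ? Yes.
Axiom (T2/T3): check pairwise unions and intersections of members of τ.
Counterexample for (T2): {γ} ∪ {ε} = {γ, ε} ∉ τ. Therefore τ is NOT a topology.


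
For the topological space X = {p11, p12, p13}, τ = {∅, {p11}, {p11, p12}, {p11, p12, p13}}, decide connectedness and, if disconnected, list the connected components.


(X, τ) is connected.

Find clopen sets (U ∈ τ with X ∖ U ∈ τ):
  U = ∅, X ∖ U = {p11, p12, p13} — both open, so U is clopen.
  U = {p11, p12, p13}, X ∖ U = ∅ — both open, so U is clopen.
Only trivial clopens (∅ and X) exist, so (X, τ) is connected.
Compute connected components by grouping points that agree on all clopens:
  component: {p11, p12, p13}


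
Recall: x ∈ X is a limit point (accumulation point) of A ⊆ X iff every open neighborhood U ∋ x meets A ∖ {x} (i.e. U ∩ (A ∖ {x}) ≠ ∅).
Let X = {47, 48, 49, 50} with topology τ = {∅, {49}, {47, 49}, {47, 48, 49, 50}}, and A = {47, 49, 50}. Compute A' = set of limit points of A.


A' = {47, 48, 50}

For each x ∈ X, list the open sets U ∈ τ with x ∈ U, then check whether U ∩ (A ∖ {x}) ≠ ∅ for every such U.
  x = 47: opens ∋ x are {47, 49}, {47, 48, 49, 50}; each meets A ∖ {47}, so x IS a limit point.
  x = 48: opens ∋ x are {47, 48, 49, 50}; each meets A ∖ {48}, so x IS a limit point.
  x = 49: open {49} ∋ x has {49} ∩ (A ∖ {49}) = ∅, so x is NOT a limit point.
  x = 50: opens ∋ x are {47, 48, 49, 50}; each meets A ∖ {50}, so x IS a limit point.
Collecting: A' = {47, 48, 50}.


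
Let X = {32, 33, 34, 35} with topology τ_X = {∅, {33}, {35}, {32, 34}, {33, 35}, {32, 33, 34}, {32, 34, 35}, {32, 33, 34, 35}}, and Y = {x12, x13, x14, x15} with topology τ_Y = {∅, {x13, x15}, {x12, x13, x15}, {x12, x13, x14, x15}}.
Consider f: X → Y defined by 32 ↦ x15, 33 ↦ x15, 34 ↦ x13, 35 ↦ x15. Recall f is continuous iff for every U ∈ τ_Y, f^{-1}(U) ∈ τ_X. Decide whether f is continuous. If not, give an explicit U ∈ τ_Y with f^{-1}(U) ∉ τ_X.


f IS continuous.

Compute f^{-1}(U) for each U ∈ τ_Y:
  U = ∅: f^{-1}(U) = ∅ ∈ τ_X ✓.
  U = {x13, x15}: f^{-1}(U) = {32, 33, 34, 35} ∈ τ_X ✓.
  U = {x12, x13, x15}: f^{-1}(U) = {32, 33, 34, 35} ∈ τ_X ✓.
  U = {x12, x13, x14, x15}: f^{-1}(U) = {32, 33, 34, 35} ∈ τ_X ✓.
Every preimage lies in τ_X, so f IS continuous.


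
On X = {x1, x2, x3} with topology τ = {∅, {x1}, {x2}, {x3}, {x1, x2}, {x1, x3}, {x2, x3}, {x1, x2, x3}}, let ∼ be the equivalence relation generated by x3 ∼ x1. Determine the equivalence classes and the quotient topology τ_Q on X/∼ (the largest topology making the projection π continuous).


X/∼ = {[x1=x3], [x2]}; |τ_Q| = 4.

Equivalence classes: [x1=x3], [x2].
Quotient map π: X → X/∼ sends x1 ↦ [x1=x3], x2 ↦ [x2], x3 ↦ [x1=x3].
For each subset V ⊆ X/∼, compute π^{-1}(V) ⊆ X and check whether π^{-1}(V) ∈ τ. V is open in τ_Q iff π^{-1}(V) ∈ τ.
  V = {}: π^{-1}(V) = ∅ ∈ τ ✓.
  V = {[x1=x3]}: π^{-1}(V) = {x1, x3} ∈ τ ✓.
  V = {[x2]}: π^{-1}(V) = {x2} ∈ τ ✓.
  V = {[x1=x3], [x2]}: π^{-1}(V) = {x1, x2, x3} ∈ τ ✓.
Open sets in the quotient: τ_Q = {{}, {[x1=x3]}, {[x2]}, {[x1=x3], [x2]}} (4 elements).


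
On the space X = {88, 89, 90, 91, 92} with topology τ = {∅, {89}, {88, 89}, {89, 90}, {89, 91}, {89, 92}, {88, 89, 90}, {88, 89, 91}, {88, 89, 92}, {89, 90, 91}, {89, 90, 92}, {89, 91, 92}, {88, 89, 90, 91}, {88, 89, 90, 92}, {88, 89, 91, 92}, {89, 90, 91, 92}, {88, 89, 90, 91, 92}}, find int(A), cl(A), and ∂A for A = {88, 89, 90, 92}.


int(A) = {88, 89, 90, 92}, cl(A) = {88, 89, 90, 91, 92}, ∂A = {91}.

Closed sets in (X, τ) are complements of opens:
  closed(X, τ) = {∅, {88}, {90}, {91}, {92}, {88, 90}, {88, 91}, {88, 92}, {90, 91}, {90, 92}, {91, 92}, {88, 90, 91}, {88, 90, 92}, {88, 91, 92}, {90, 91, 92}, {88, 90, 91, 92}, {88, 89, 90, 91, 92}}.
int(A) = ⋃ {U ∈ τ : U ⊆ A}. Opens contained in A: ∅, {89}, {88, 89}, {89, 90}, {89, 92}, {88, 89, 90}, {88, 89, 92}, {89, 90, 92}, {88, 89, 90, 92}.
Taking the union of these: int(A) = {88, 89, 90, 92}.
cl(A) = ⋂ {C closed : A ⊆ C}. Closed sets containing A: {88, 89, 90, 91, 92}.
Intersecting these: cl(A) = {88, 89, 90, 91, 92}.
∂A = cl(A) ∖ int(A) = {88, 89, 90, 91, 92} ∖ {88, 89, 90, 92} = {91}.


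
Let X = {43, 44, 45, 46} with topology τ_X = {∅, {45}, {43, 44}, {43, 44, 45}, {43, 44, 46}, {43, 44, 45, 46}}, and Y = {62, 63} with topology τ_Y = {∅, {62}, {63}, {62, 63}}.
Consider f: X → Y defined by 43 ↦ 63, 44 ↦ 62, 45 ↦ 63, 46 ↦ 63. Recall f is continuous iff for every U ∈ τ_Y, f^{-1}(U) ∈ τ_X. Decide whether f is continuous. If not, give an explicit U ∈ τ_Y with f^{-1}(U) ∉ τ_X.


f is NOT continuous.

Compute f^{-1}(U) for each U ∈ τ_Y:
  U = ∅: f^{-1}(U) = ∅ ∈ τ_X ✓.
  U = {62}: f^{-1}(U) = {44} ∉ τ_X ✗.
  U = {63}: f^{-1}(U) = {43, 45, 46} ∉ τ_X ✗.
  U = {62, 63}: f^{-1}(U) = {43, 44, 45, 46} ∈ τ_X ✓.
Found U = {62} with f^{-1}(U) = {44} not in τ_X. Therefore f is NOT continuous.


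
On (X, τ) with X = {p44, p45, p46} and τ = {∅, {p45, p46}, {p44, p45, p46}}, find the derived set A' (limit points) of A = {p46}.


A' = {p44, p45}

For each x ∈ X, list the open sets U ∈ τ with x ∈ U, then check whether U ∩ (A ∖ {x}) ≠ ∅ for every such U.
  x = p44: opens ∋ x are {p44, p45, p46}; each meets A ∖ {p44}, so x IS a limit point.
  x = p45: opens ∋ x are {p45, p46}, {p44, p45, p46}; each meets A ∖ {p45}, so x IS a limit point.
  x = p46: open {p45, p46} ∋ x has {p45, p46} ∩ (A ∖ {p46}) = ∅, so x is NOT a limit point.
Collecting: A' = {p44, p45}.


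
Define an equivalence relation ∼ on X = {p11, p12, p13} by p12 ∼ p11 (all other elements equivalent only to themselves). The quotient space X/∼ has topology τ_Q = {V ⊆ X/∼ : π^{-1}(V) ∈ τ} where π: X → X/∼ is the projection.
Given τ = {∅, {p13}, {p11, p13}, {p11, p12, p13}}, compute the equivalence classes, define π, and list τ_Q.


X/∼ = {[p11=p12], [p13]}; |τ_Q| = 3.

Equivalence classes: [p11=p12], [p13].
Quotient map π: X → X/∼ sends p11 ↦ [p11=p12], p12 ↦ [p11=p12], p13 ↦ [p13].
For each subset V ⊆ X/∼, compute π^{-1}(V) ⊆ X and check whether π^{-1}(V) ∈ τ. V is open in τ_Q iff π^{-1}(V) ∈ τ.
  V = {}: π^{-1}(V) = ∅ ∈ τ ✓.
  V = {[p11=p12]}: π^{-1}(V) = {p11, p12} ∉ τ ✗.
  V = {[p13]}: π^{-1}(V) = {p13} ∈ τ ✓.
  V = {[p11=p12], [p13]}: π^{-1}(V) = {p11, p12, p13} ∈ τ ✓.
Open sets in the quotient: τ_Q = {{}, {[p13]}, {[p11=p12], [p13]}} (3 elements).


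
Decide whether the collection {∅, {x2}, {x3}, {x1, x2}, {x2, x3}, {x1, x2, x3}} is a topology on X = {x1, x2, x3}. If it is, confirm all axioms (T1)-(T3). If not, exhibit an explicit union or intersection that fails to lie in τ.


τ IS a topology on X.

Axiom (T1): ∅ ∈ τ? Yes; X ∈ τ? Yes.
Axiom (T2/T3): check pairwise unions and intersections of members of τ.
All pairwise intersections and unions checked — each lies in τ. Therefore τ satisfies (T1), (T2), (T3): it IS a topology on X.


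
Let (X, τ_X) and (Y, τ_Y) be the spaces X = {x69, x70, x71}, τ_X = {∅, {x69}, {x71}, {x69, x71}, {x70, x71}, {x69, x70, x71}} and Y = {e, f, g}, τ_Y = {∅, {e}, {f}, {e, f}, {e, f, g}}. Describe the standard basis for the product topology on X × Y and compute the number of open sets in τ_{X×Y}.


Basis B = {∅ × ∅, {x69} × {e}, {x69} × {f}, {x71} × {e}, {x71} × {f}, {x69} × {e, f}, {x69, x71} × {e}, {x69, x71} × {f}, {x70, x71} × {e}, {x70, x71} × {f}, {x71} × {e, f}, {x69} × {e, f, g}, {x69, x70, x71} × {e}, {x69, x70, x71} × {f}, {x71} × {e, f, g}, {x69, x71} × {e, f}, {x70, x71} × {e, f}, {x69, x71} × {e, f, g}, {x69, x70, x71} × {e, f}, {x70, x71} × {e, f, g}, {x69, x70, x71} × {e, f, g}}; |τ_{X×Y}| = 70.

Enumerate products U × V with U ∈ τ_X, V ∈ τ_Y (deduplicated):
  ∅ × ∅ = {} (∅)
  {x69} × {e} = {(x69,e)}
  {x69} × {f} = {(x69,f)}
  {x71} × {e} = {(x71,e)}
  {x71} × {f} = {(x71,f)}
  {x69} × {e, f} = {(x69,e), (x69,f)}
  {x69, x71} × {e} = {(x69,e), (x71,e)}
  {x69, x71} × {f} = {(x69,f), (x71,f)}
  {x70, x71} × {e} = {(x70,e), (x71,e)}
  {x70, x71} × {f} = {(x70,f), (x71,f)}
  {x71} × {e, f} = {(x71,e), (x71,f)}
  {x69} × {e, f, g} = {(x69,e), (x69,f), (x69,g)}
  {x69, x70, x71} × {e} = {(x69,e), (x70,e), (x71,e)}
  {x69, x70, x71} × {f} = {(x69,f), (x70,f), (x71,f)}
  {x71} × {e, f, g} = {(x71,e), (x71,f), (x71,g)}
  {x69, x71} × {e, f} = {(x69,e), (x69,f), (x71,e), (x71,f)}
  {x70, x71} × {e, f} = {(x70,e), (x70,f), (x71,e), (x71,f)}
  {x69, x71} × {e, f, g} = {(x69,e), (x69,f), (x69,g), (x71,e), (x71,f), (x71,g)}
  {x69, x70, x71} × {e, f} = {(x69,e), (x69,f), (x70,e), (x70,f), (x71,e), (x71,f)}
  {x70, x71} × {e, f, g} = {(x70,e), (x70,f), (x70,g), (x71,e), (x71,f), (x71,g)}
  {x69, x70, x71} × {e, f, g} = {(x69,e), (x69,f), (x69,g), (x70,e), (x70,f), (x70,g), (x71,e), (x71,f), (x71,g)}
These 21 distinct sets form the basis B.
Close under arbitrary unions to get τ_{X×Y}; counting gives |τ_{X×Y}| = 70.


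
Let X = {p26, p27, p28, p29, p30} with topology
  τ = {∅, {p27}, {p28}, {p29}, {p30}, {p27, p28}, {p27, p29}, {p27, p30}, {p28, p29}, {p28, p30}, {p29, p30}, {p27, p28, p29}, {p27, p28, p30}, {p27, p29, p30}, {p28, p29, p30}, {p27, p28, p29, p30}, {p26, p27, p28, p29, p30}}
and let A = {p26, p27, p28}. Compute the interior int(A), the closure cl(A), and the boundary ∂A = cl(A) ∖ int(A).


int(A) = {p27, p28}, cl(A) = {p26, p27, p28}, ∂A = {p26}.

Closed sets in (X, τ) are complements of opens:
  closed(X, τ) = {∅, {p26}, {p26, p27}, {p26, p28}, {p26, p29}, {p26, p30}, {p26, p27, p28}, {p26, p27, p29}, {p26, p27, p30}, {p26, p28, p29}, {p26, p28, p30}, {p26, p29, p30}, {p26, p27, p28, p29}, {p26, p27, p28, p30}, {p26, p27, p29, p30}, {p26, p28, p29, p30}, {p26, p27, p28, p29, p30}}.
int(A) = ⋃ {U ∈ τ : U ⊆ A}. Opens contained in A: ∅, {p27}, {p28}, {p27, p28}.
Taking the union of these: int(A) = {p27, p28}.
cl(A) = ⋂ {C closed : A ⊆ C}. Closed sets containing A: {p26, p27, p28}, {p26, p27, p28, p29}, {p26, p27, p28, p30}, {p26, p27, p28, p29, p30}.
Intersecting these: cl(A) = {p26, p27, p28}.
∂A = cl(A) ∖ int(A) = {p26, p27, p28} ∖ {p27, p28} = {p26}.


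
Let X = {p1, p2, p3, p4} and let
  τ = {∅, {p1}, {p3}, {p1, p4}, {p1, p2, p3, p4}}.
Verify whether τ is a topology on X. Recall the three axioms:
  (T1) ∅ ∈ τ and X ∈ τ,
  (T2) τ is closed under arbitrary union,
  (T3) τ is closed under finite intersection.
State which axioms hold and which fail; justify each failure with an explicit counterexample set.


τ is NOT a topology on X.

Axiom (T1): ∅ ∈ τ? Yes; X ∈ τ? Yes.
Axiom (T2/T3): check pairwise unions and intersections of members of τ.
Counterexample for (T2): {p1} ∪ {p3} = {p1, p3} ∉ τ. Therefore τ is NOT a topology.


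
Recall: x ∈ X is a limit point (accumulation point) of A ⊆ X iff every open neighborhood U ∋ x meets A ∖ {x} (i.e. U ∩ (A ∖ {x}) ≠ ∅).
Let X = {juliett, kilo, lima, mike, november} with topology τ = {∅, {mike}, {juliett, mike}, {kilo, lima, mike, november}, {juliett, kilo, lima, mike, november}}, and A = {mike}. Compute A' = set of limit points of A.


A' = {juliett, kilo, lima, november}

For each x ∈ X, list the open sets U ∈ τ with x ∈ U, then check whether U ∩ (A ∖ {x}) ≠ ∅ for every such U.
  x = juliett: opens ∋ x are {juliett, mike}, {juliett, kilo, lima, mike, november}; each meets A ∖ {juliett}, so x IS a limit point.
  x = kilo: opens ∋ x are {kilo, lima, mike, november}, {juliett, kilo, lima, mike, november}; each meets A ∖ {kilo}, so x IS a limit point.
  x = lima: opens ∋ x are {kilo, lima, mike, november}, {juliett, kilo, lima, mike, november}; each meets A ∖ {lima}, so x IS a limit point.
  x = mike: open {mike} ∋ x has {mike} ∩ (A ∖ {mike}) = ∅, so x is NOT a limit point.
  x = november: opens ∋ x are {kilo, lima, mike, november}, {juliett, kilo, lima, mike, november}; each meets A ∖ {november}, so x IS a limit point.
Collecting: A' = {juliett, kilo, lima, november}.
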